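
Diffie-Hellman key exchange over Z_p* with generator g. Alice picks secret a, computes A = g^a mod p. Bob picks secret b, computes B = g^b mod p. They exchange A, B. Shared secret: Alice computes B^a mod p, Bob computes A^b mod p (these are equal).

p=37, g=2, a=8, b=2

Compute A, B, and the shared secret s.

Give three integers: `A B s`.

Answer: 34 4 9

Derivation:
A = 2^8 mod 37  (bits of 8 = 1000)
  bit 0 = 1: r = r^2 * 2 mod 37 = 1^2 * 2 = 1*2 = 2
  bit 1 = 0: r = r^2 mod 37 = 2^2 = 4
  bit 2 = 0: r = r^2 mod 37 = 4^2 = 16
  bit 3 = 0: r = r^2 mod 37 = 16^2 = 34
  -> A = 34
B = 2^2 mod 37  (bits of 2 = 10)
  bit 0 = 1: r = r^2 * 2 mod 37 = 1^2 * 2 = 1*2 = 2
  bit 1 = 0: r = r^2 mod 37 = 2^2 = 4
  -> B = 4
s = B^a = 4^8 mod 37  (bits of 8 = 1000)
  bit 0 = 1: r = r^2 * 4 mod 37 = 1^2 * 4 = 1*4 = 4
  bit 1 = 0: r = r^2 mod 37 = 4^2 = 16
  bit 2 = 0: r = r^2 mod 37 = 16^2 = 34
  bit 3 = 0: r = r^2 mod 37 = 34^2 = 9
  -> s = B^a = 9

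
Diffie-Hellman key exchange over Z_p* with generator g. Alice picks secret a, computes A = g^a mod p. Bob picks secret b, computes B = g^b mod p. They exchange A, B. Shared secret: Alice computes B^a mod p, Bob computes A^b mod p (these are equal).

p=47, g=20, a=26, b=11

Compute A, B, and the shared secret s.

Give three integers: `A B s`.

A = 20^26 mod 47  (bits of 26 = 11010)
  bit 0 = 1: r = r^2 * 20 mod 47 = 1^2 * 20 = 1*20 = 20
  bit 1 = 1: r = r^2 * 20 mod 47 = 20^2 * 20 = 24*20 = 10
  bit 2 = 0: r = r^2 mod 47 = 10^2 = 6
  bit 3 = 1: r = r^2 * 20 mod 47 = 6^2 * 20 = 36*20 = 15
  bit 4 = 0: r = r^2 mod 47 = 15^2 = 37
  -> A = 37
B = 20^11 mod 47  (bits of 11 = 1011)
  bit 0 = 1: r = r^2 * 20 mod 47 = 1^2 * 20 = 1*20 = 20
  bit 1 = 0: r = r^2 mod 47 = 20^2 = 24
  bit 2 = 1: r = r^2 * 20 mod 47 = 24^2 * 20 = 12*20 = 5
  bit 3 = 1: r = r^2 * 20 mod 47 = 5^2 * 20 = 25*20 = 30
  -> B = 30
s = B^a = 30^26 mod 47  (bits of 26 = 11010)
  bit 0 = 1: r = r^2 * 30 mod 47 = 1^2 * 30 = 1*30 = 30
  bit 1 = 1: r = r^2 * 30 mod 47 = 30^2 * 30 = 7*30 = 22
  bit 2 = 0: r = r^2 mod 47 = 22^2 = 14
  bit 3 = 1: r = r^2 * 30 mod 47 = 14^2 * 30 = 8*30 = 5
  bit 4 = 0: r = r^2 mod 47 = 5^2 = 25
  -> s = B^a = 25

Answer: 37 30 25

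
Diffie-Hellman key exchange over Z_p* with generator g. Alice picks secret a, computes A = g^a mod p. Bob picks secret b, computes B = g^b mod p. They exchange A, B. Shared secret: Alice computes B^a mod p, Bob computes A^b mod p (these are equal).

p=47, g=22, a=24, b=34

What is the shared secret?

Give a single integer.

A = 22^24 mod 47  (bits of 24 = 11000)
  bit 0 = 1: r = r^2 * 22 mod 47 = 1^2 * 22 = 1*22 = 22
  bit 1 = 1: r = r^2 * 22 mod 47 = 22^2 * 22 = 14*22 = 26
  bit 2 = 0: r = r^2 mod 47 = 26^2 = 18
  bit 3 = 0: r = r^2 mod 47 = 18^2 = 42
  bit 4 = 0: r = r^2 mod 47 = 42^2 = 25
  -> A = 25
B = 22^34 mod 47  (bits of 34 = 100010)
  bit 0 = 1: r = r^2 * 22 mod 47 = 1^2 * 22 = 1*22 = 22
  bit 1 = 0: r = r^2 mod 47 = 22^2 = 14
  bit 2 = 0: r = r^2 mod 47 = 14^2 = 8
  bit 3 = 0: r = r^2 mod 47 = 8^2 = 17
  bit 4 = 1: r = r^2 * 22 mod 47 = 17^2 * 22 = 7*22 = 13
  bit 5 = 0: r = r^2 mod 47 = 13^2 = 28
  -> B = 28
s = B^a = 28^24 mod 47  (bits of 24 = 11000)
  bit 0 = 1: r = r^2 * 28 mod 47 = 1^2 * 28 = 1*28 = 28
  bit 1 = 1: r = r^2 * 28 mod 47 = 28^2 * 28 = 32*28 = 3
  bit 2 = 0: r = r^2 mod 47 = 3^2 = 9
  bit 3 = 0: r = r^2 mod 47 = 9^2 = 34
  bit 4 = 0: r = r^2 mod 47 = 34^2 = 28
  -> s = B^a = 28

Answer: 28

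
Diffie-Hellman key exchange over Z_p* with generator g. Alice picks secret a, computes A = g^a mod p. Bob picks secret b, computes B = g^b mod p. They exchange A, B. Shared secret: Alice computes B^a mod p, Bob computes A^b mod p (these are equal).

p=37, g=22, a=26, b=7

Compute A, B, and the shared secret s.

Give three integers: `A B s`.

Answer: 30 2 3

Derivation:
A = 22^26 mod 37  (bits of 26 = 11010)
  bit 0 = 1: r = r^2 * 22 mod 37 = 1^2 * 22 = 1*22 = 22
  bit 1 = 1: r = r^2 * 22 mod 37 = 22^2 * 22 = 3*22 = 29
  bit 2 = 0: r = r^2 mod 37 = 29^2 = 27
  bit 3 = 1: r = r^2 * 22 mod 37 = 27^2 * 22 = 26*22 = 17
  bit 4 = 0: r = r^2 mod 37 = 17^2 = 30
  -> A = 30
B = 22^7 mod 37  (bits of 7 = 111)
  bit 0 = 1: r = r^2 * 22 mod 37 = 1^2 * 22 = 1*22 = 22
  bit 1 = 1: r = r^2 * 22 mod 37 = 22^2 * 22 = 3*22 = 29
  bit 2 = 1: r = r^2 * 22 mod 37 = 29^2 * 22 = 27*22 = 2
  -> B = 2
s = B^a = 2^26 mod 37  (bits of 26 = 11010)
  bit 0 = 1: r = r^2 * 2 mod 37 = 1^2 * 2 = 1*2 = 2
  bit 1 = 1: r = r^2 * 2 mod 37 = 2^2 * 2 = 4*2 = 8
  bit 2 = 0: r = r^2 mod 37 = 8^2 = 27
  bit 3 = 1: r = r^2 * 2 mod 37 = 27^2 * 2 = 26*2 = 15
  bit 4 = 0: r = r^2 mod 37 = 15^2 = 3
  -> s = B^a = 3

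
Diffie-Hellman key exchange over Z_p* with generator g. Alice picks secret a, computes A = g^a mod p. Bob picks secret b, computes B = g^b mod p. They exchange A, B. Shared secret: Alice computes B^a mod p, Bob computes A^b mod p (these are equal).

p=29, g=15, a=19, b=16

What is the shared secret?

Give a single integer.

Answer: 16

Derivation:
A = 15^19 mod 29  (bits of 19 = 10011)
  bit 0 = 1: r = r^2 * 15 mod 29 = 1^2 * 15 = 1*15 = 15
  bit 1 = 0: r = r^2 mod 29 = 15^2 = 22
  bit 2 = 0: r = r^2 mod 29 = 22^2 = 20
  bit 3 = 1: r = r^2 * 15 mod 29 = 20^2 * 15 = 23*15 = 26
  bit 4 = 1: r = r^2 * 15 mod 29 = 26^2 * 15 = 9*15 = 19
  -> A = 19
B = 15^16 mod 29  (bits of 16 = 10000)
  bit 0 = 1: r = r^2 * 15 mod 29 = 1^2 * 15 = 1*15 = 15
  bit 1 = 0: r = r^2 mod 29 = 15^2 = 22
  bit 2 = 0: r = r^2 mod 29 = 22^2 = 20
  bit 3 = 0: r = r^2 mod 29 = 20^2 = 23
  bit 4 = 0: r = r^2 mod 29 = 23^2 = 7
  -> B = 7
s = B^a = 7^19 mod 29  (bits of 19 = 10011)
  bit 0 = 1: r = r^2 * 7 mod 29 = 1^2 * 7 = 1*7 = 7
  bit 1 = 0: r = r^2 mod 29 = 7^2 = 20
  bit 2 = 0: r = r^2 mod 29 = 20^2 = 23
  bit 3 = 1: r = r^2 * 7 mod 29 = 23^2 * 7 = 7*7 = 20
  bit 4 = 1: r = r^2 * 7 mod 29 = 20^2 * 7 = 23*7 = 16
  -> s = B^a = 16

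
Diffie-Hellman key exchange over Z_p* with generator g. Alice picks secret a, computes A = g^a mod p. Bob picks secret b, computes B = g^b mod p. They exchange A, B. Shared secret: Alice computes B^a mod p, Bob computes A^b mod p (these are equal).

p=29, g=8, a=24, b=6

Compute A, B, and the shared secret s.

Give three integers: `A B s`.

A = 8^24 mod 29  (bits of 24 = 11000)
  bit 0 = 1: r = r^2 * 8 mod 29 = 1^2 * 8 = 1*8 = 8
  bit 1 = 1: r = r^2 * 8 mod 29 = 8^2 * 8 = 6*8 = 19
  bit 2 = 0: r = r^2 mod 29 = 19^2 = 13
  bit 3 = 0: r = r^2 mod 29 = 13^2 = 24
  bit 4 = 0: r = r^2 mod 29 = 24^2 = 25
  -> A = 25
B = 8^6 mod 29  (bits of 6 = 110)
  bit 0 = 1: r = r^2 * 8 mod 29 = 1^2 * 8 = 1*8 = 8
  bit 1 = 1: r = r^2 * 8 mod 29 = 8^2 * 8 = 6*8 = 19
  bit 2 = 0: r = r^2 mod 29 = 19^2 = 13
  -> B = 13
s = B^a = 13^24 mod 29  (bits of 24 = 11000)
  bit 0 = 1: r = r^2 * 13 mod 29 = 1^2 * 13 = 1*13 = 13
  bit 1 = 1: r = r^2 * 13 mod 29 = 13^2 * 13 = 24*13 = 22
  bit 2 = 0: r = r^2 mod 29 = 22^2 = 20
  bit 3 = 0: r = r^2 mod 29 = 20^2 = 23
  bit 4 = 0: r = r^2 mod 29 = 23^2 = 7
  -> s = B^a = 7

Answer: 25 13 7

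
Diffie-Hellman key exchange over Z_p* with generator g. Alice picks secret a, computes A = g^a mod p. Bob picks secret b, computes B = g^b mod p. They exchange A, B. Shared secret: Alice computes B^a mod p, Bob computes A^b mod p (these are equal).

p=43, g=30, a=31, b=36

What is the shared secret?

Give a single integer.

A = 30^31 mod 43  (bits of 31 = 11111)
  bit 0 = 1: r = r^2 * 30 mod 43 = 1^2 * 30 = 1*30 = 30
  bit 1 = 1: r = r^2 * 30 mod 43 = 30^2 * 30 = 40*30 = 39
  bit 2 = 1: r = r^2 * 30 mod 43 = 39^2 * 30 = 16*30 = 7
  bit 3 = 1: r = r^2 * 30 mod 43 = 7^2 * 30 = 6*30 = 8
  bit 4 = 1: r = r^2 * 30 mod 43 = 8^2 * 30 = 21*30 = 28
  -> A = 28
B = 30^36 mod 43  (bits of 36 = 100100)
  bit 0 = 1: r = r^2 * 30 mod 43 = 1^2 * 30 = 1*30 = 30
  bit 1 = 0: r = r^2 mod 43 = 30^2 = 40
  bit 2 = 0: r = r^2 mod 43 = 40^2 = 9
  bit 3 = 1: r = r^2 * 30 mod 43 = 9^2 * 30 = 38*30 = 22
  bit 4 = 0: r = r^2 mod 43 = 22^2 = 11
  bit 5 = 0: r = r^2 mod 43 = 11^2 = 35
  -> B = 35
s = B^a = 35^31 mod 43  (bits of 31 = 11111)
  bit 0 = 1: r = r^2 * 35 mod 43 = 1^2 * 35 = 1*35 = 35
  bit 1 = 1: r = r^2 * 35 mod 43 = 35^2 * 35 = 21*35 = 4
  bit 2 = 1: r = r^2 * 35 mod 43 = 4^2 * 35 = 16*35 = 1
  bit 3 = 1: r = r^2 * 35 mod 43 = 1^2 * 35 = 1*35 = 35
  bit 4 = 1: r = r^2 * 35 mod 43 = 35^2 * 35 = 21*35 = 4
  -> s = B^a = 4

Answer: 4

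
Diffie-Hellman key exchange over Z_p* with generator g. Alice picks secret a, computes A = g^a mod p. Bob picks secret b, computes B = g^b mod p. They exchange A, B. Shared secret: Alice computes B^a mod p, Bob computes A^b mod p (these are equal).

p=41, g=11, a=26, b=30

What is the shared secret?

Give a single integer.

Answer: 40

Derivation:
A = 11^26 mod 41  (bits of 26 = 11010)
  bit 0 = 1: r = r^2 * 11 mod 41 = 1^2 * 11 = 1*11 = 11
  bit 1 = 1: r = r^2 * 11 mod 41 = 11^2 * 11 = 39*11 = 19
  bit 2 = 0: r = r^2 mod 41 = 19^2 = 33
  bit 3 = 1: r = r^2 * 11 mod 41 = 33^2 * 11 = 23*11 = 7
  bit 4 = 0: r = r^2 mod 41 = 7^2 = 8
  -> A = 8
B = 11^30 mod 41  (bits of 30 = 11110)
  bit 0 = 1: r = r^2 * 11 mod 41 = 1^2 * 11 = 1*11 = 11
  bit 1 = 1: r = r^2 * 11 mod 41 = 11^2 * 11 = 39*11 = 19
  bit 2 = 1: r = r^2 * 11 mod 41 = 19^2 * 11 = 33*11 = 35
  bit 3 = 1: r = r^2 * 11 mod 41 = 35^2 * 11 = 36*11 = 27
  bit 4 = 0: r = r^2 mod 41 = 27^2 = 32
  -> B = 32
s = B^a = 32^26 mod 41  (bits of 26 = 11010)
  bit 0 = 1: r = r^2 * 32 mod 41 = 1^2 * 32 = 1*32 = 32
  bit 1 = 1: r = r^2 * 32 mod 41 = 32^2 * 32 = 40*32 = 9
  bit 2 = 0: r = r^2 mod 41 = 9^2 = 40
  bit 3 = 1: r = r^2 * 32 mod 41 = 40^2 * 32 = 1*32 = 32
  bit 4 = 0: r = r^2 mod 41 = 32^2 = 40
  -> s = B^a = 40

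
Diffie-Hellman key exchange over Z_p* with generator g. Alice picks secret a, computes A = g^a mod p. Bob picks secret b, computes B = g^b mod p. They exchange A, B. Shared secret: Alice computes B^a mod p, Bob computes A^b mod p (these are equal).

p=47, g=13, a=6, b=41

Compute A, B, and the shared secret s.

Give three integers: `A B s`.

A = 13^6 mod 47  (bits of 6 = 110)
  bit 0 = 1: r = r^2 * 13 mod 47 = 1^2 * 13 = 1*13 = 13
  bit 1 = 1: r = r^2 * 13 mod 47 = 13^2 * 13 = 28*13 = 35
  bit 2 = 0: r = r^2 mod 47 = 35^2 = 3
  -> A = 3
B = 13^41 mod 47  (bits of 41 = 101001)
  bit 0 = 1: r = r^2 * 13 mod 47 = 1^2 * 13 = 1*13 = 13
  bit 1 = 0: r = r^2 mod 47 = 13^2 = 28
  bit 2 = 1: r = r^2 * 13 mod 47 = 28^2 * 13 = 32*13 = 40
  bit 3 = 0: r = r^2 mod 47 = 40^2 = 2
  bit 4 = 0: r = r^2 mod 47 = 2^2 = 4
  bit 5 = 1: r = r^2 * 13 mod 47 = 4^2 * 13 = 16*13 = 20
  -> B = 20
s = B^a = 20^6 mod 47  (bits of 6 = 110)
  bit 0 = 1: r = r^2 * 20 mod 47 = 1^2 * 20 = 1*20 = 20
  bit 1 = 1: r = r^2 * 20 mod 47 = 20^2 * 20 = 24*20 = 10
  bit 2 = 0: r = r^2 mod 47 = 10^2 = 6
  -> s = B^a = 6

Answer: 3 20 6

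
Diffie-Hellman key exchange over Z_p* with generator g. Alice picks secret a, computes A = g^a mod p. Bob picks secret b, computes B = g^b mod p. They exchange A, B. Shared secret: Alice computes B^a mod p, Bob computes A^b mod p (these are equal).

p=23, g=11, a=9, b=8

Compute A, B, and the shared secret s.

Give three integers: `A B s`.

Answer: 19 8 9

Derivation:
A = 11^9 mod 23  (bits of 9 = 1001)
  bit 0 = 1: r = r^2 * 11 mod 23 = 1^2 * 11 = 1*11 = 11
  bit 1 = 0: r = r^2 mod 23 = 11^2 = 6
  bit 2 = 0: r = r^2 mod 23 = 6^2 = 13
  bit 3 = 1: r = r^2 * 11 mod 23 = 13^2 * 11 = 8*11 = 19
  -> A = 19
B = 11^8 mod 23  (bits of 8 = 1000)
  bit 0 = 1: r = r^2 * 11 mod 23 = 1^2 * 11 = 1*11 = 11
  bit 1 = 0: r = r^2 mod 23 = 11^2 = 6
  bit 2 = 0: r = r^2 mod 23 = 6^2 = 13
  bit 3 = 0: r = r^2 mod 23 = 13^2 = 8
  -> B = 8
s = B^a = 8^9 mod 23  (bits of 9 = 1001)
  bit 0 = 1: r = r^2 * 8 mod 23 = 1^2 * 8 = 1*8 = 8
  bit 1 = 0: r = r^2 mod 23 = 8^2 = 18
  bit 2 = 0: r = r^2 mod 23 = 18^2 = 2
  bit 3 = 1: r = r^2 * 8 mod 23 = 2^2 * 8 = 4*8 = 9
  -> s = B^a = 9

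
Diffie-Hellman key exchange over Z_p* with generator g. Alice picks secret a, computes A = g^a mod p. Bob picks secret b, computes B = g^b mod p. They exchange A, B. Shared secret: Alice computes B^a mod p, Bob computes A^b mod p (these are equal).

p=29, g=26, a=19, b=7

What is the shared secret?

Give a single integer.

A = 26^19 mod 29  (bits of 19 = 10011)
  bit 0 = 1: r = r^2 * 26 mod 29 = 1^2 * 26 = 1*26 = 26
  bit 1 = 0: r = r^2 mod 29 = 26^2 = 9
  bit 2 = 0: r = r^2 mod 29 = 9^2 = 23
  bit 3 = 1: r = r^2 * 26 mod 29 = 23^2 * 26 = 7*26 = 8
  bit 4 = 1: r = r^2 * 26 mod 29 = 8^2 * 26 = 6*26 = 11
  -> A = 11
B = 26^7 mod 29  (bits of 7 = 111)
  bit 0 = 1: r = r^2 * 26 mod 29 = 1^2 * 26 = 1*26 = 26
  bit 1 = 1: r = r^2 * 26 mod 29 = 26^2 * 26 = 9*26 = 2
  bit 2 = 1: r = r^2 * 26 mod 29 = 2^2 * 26 = 4*26 = 17
  -> B = 17
s = B^a = 17^19 mod 29  (bits of 19 = 10011)
  bit 0 = 1: r = r^2 * 17 mod 29 = 1^2 * 17 = 1*17 = 17
  bit 1 = 0: r = r^2 mod 29 = 17^2 = 28
  bit 2 = 0: r = r^2 mod 29 = 28^2 = 1
  bit 3 = 1: r = r^2 * 17 mod 29 = 1^2 * 17 = 1*17 = 17
  bit 4 = 1: r = r^2 * 17 mod 29 = 17^2 * 17 = 28*17 = 12
  -> s = B^a = 12

Answer: 12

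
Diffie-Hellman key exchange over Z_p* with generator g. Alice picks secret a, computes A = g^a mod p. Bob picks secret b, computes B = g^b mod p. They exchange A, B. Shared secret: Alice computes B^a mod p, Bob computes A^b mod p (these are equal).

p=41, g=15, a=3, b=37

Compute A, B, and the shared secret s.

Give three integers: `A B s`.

Answer: 13 19 12

Derivation:
A = 15^3 mod 41  (bits of 3 = 11)
  bit 0 = 1: r = r^2 * 15 mod 41 = 1^2 * 15 = 1*15 = 15
  bit 1 = 1: r = r^2 * 15 mod 41 = 15^2 * 15 = 20*15 = 13
  -> A = 13
B = 15^37 mod 41  (bits of 37 = 100101)
  bit 0 = 1: r = r^2 * 15 mod 41 = 1^2 * 15 = 1*15 = 15
  bit 1 = 0: r = r^2 mod 41 = 15^2 = 20
  bit 2 = 0: r = r^2 mod 41 = 20^2 = 31
  bit 3 = 1: r = r^2 * 15 mod 41 = 31^2 * 15 = 18*15 = 24
  bit 4 = 0: r = r^2 mod 41 = 24^2 = 2
  bit 5 = 1: r = r^2 * 15 mod 41 = 2^2 * 15 = 4*15 = 19
  -> B = 19
s = B^a = 19^3 mod 41  (bits of 3 = 11)
  bit 0 = 1: r = r^2 * 19 mod 41 = 1^2 * 19 = 1*19 = 19
  bit 1 = 1: r = r^2 * 19 mod 41 = 19^2 * 19 = 33*19 = 12
  -> s = B^a = 12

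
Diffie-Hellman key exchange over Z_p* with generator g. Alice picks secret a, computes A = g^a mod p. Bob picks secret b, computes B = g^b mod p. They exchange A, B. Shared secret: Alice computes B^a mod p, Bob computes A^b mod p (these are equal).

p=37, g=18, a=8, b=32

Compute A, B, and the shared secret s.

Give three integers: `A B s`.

Answer: 12 16 7

Derivation:
A = 18^8 mod 37  (bits of 8 = 1000)
  bit 0 = 1: r = r^2 * 18 mod 37 = 1^2 * 18 = 1*18 = 18
  bit 1 = 0: r = r^2 mod 37 = 18^2 = 28
  bit 2 = 0: r = r^2 mod 37 = 28^2 = 7
  bit 3 = 0: r = r^2 mod 37 = 7^2 = 12
  -> A = 12
B = 18^32 mod 37  (bits of 32 = 100000)
  bit 0 = 1: r = r^2 * 18 mod 37 = 1^2 * 18 = 1*18 = 18
  bit 1 = 0: r = r^2 mod 37 = 18^2 = 28
  bit 2 = 0: r = r^2 mod 37 = 28^2 = 7
  bit 3 = 0: r = r^2 mod 37 = 7^2 = 12
  bit 4 = 0: r = r^2 mod 37 = 12^2 = 33
  bit 5 = 0: r = r^2 mod 37 = 33^2 = 16
  -> B = 16
s = B^a = 16^8 mod 37  (bits of 8 = 1000)
  bit 0 = 1: r = r^2 * 16 mod 37 = 1^2 * 16 = 1*16 = 16
  bit 1 = 0: r = r^2 mod 37 = 16^2 = 34
  bit 2 = 0: r = r^2 mod 37 = 34^2 = 9
  bit 3 = 0: r = r^2 mod 37 = 9^2 = 7
  -> s = B^a = 7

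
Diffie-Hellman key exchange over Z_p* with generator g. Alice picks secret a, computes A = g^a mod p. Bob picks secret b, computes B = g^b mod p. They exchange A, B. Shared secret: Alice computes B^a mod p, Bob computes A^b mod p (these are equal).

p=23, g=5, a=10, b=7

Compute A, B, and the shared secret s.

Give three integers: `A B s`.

Answer: 9 17 4

Derivation:
A = 5^10 mod 23  (bits of 10 = 1010)
  bit 0 = 1: r = r^2 * 5 mod 23 = 1^2 * 5 = 1*5 = 5
  bit 1 = 0: r = r^2 mod 23 = 5^2 = 2
  bit 2 = 1: r = r^2 * 5 mod 23 = 2^2 * 5 = 4*5 = 20
  bit 3 = 0: r = r^2 mod 23 = 20^2 = 9
  -> A = 9
B = 5^7 mod 23  (bits of 7 = 111)
  bit 0 = 1: r = r^2 * 5 mod 23 = 1^2 * 5 = 1*5 = 5
  bit 1 = 1: r = r^2 * 5 mod 23 = 5^2 * 5 = 2*5 = 10
  bit 2 = 1: r = r^2 * 5 mod 23 = 10^2 * 5 = 8*5 = 17
  -> B = 17
s = B^a = 17^10 mod 23  (bits of 10 = 1010)
  bit 0 = 1: r = r^2 * 17 mod 23 = 1^2 * 17 = 1*17 = 17
  bit 1 = 0: r = r^2 mod 23 = 17^2 = 13
  bit 2 = 1: r = r^2 * 17 mod 23 = 13^2 * 17 = 8*17 = 21
  bit 3 = 0: r = r^2 mod 23 = 21^2 = 4
  -> s = B^a = 4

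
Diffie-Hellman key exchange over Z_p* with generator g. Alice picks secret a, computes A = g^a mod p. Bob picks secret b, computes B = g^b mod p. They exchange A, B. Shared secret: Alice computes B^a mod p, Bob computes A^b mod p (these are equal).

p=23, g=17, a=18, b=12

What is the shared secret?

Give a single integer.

A = 17^18 mod 23  (bits of 18 = 10010)
  bit 0 = 1: r = r^2 * 17 mod 23 = 1^2 * 17 = 1*17 = 17
  bit 1 = 0: r = r^2 mod 23 = 17^2 = 13
  bit 2 = 0: r = r^2 mod 23 = 13^2 = 8
  bit 3 = 1: r = r^2 * 17 mod 23 = 8^2 * 17 = 18*17 = 7
  bit 4 = 0: r = r^2 mod 23 = 7^2 = 3
  -> A = 3
B = 17^12 mod 23  (bits of 12 = 1100)
  bit 0 = 1: r = r^2 * 17 mod 23 = 1^2 * 17 = 1*17 = 17
  bit 1 = 1: r = r^2 * 17 mod 23 = 17^2 * 17 = 13*17 = 14
  bit 2 = 0: r = r^2 mod 23 = 14^2 = 12
  bit 3 = 0: r = r^2 mod 23 = 12^2 = 6
  -> B = 6
s = B^a = 6^18 mod 23  (bits of 18 = 10010)
  bit 0 = 1: r = r^2 * 6 mod 23 = 1^2 * 6 = 1*6 = 6
  bit 1 = 0: r = r^2 mod 23 = 6^2 = 13
  bit 2 = 0: r = r^2 mod 23 = 13^2 = 8
  bit 3 = 1: r = r^2 * 6 mod 23 = 8^2 * 6 = 18*6 = 16
  bit 4 = 0: r = r^2 mod 23 = 16^2 = 3
  -> s = B^a = 3

Answer: 3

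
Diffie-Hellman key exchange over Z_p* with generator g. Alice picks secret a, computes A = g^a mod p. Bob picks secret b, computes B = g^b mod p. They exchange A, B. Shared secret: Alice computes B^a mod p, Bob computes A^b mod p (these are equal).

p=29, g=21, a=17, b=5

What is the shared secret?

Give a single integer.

A = 21^17 mod 29  (bits of 17 = 10001)
  bit 0 = 1: r = r^2 * 21 mod 29 = 1^2 * 21 = 1*21 = 21
  bit 1 = 0: r = r^2 mod 29 = 21^2 = 6
  bit 2 = 0: r = r^2 mod 29 = 6^2 = 7
  bit 3 = 0: r = r^2 mod 29 = 7^2 = 20
  bit 4 = 1: r = r^2 * 21 mod 29 = 20^2 * 21 = 23*21 = 19
  -> A = 19
B = 21^5 mod 29  (bits of 5 = 101)
  bit 0 = 1: r = r^2 * 21 mod 29 = 1^2 * 21 = 1*21 = 21
  bit 1 = 0: r = r^2 mod 29 = 21^2 = 6
  bit 2 = 1: r = r^2 * 21 mod 29 = 6^2 * 21 = 7*21 = 2
  -> B = 2
s = B^a = 2^17 mod 29  (bits of 17 = 10001)
  bit 0 = 1: r = r^2 * 2 mod 29 = 1^2 * 2 = 1*2 = 2
  bit 1 = 0: r = r^2 mod 29 = 2^2 = 4
  bit 2 = 0: r = r^2 mod 29 = 4^2 = 16
  bit 3 = 0: r = r^2 mod 29 = 16^2 = 24
  bit 4 = 1: r = r^2 * 2 mod 29 = 24^2 * 2 = 25*2 = 21
  -> s = B^a = 21

Answer: 21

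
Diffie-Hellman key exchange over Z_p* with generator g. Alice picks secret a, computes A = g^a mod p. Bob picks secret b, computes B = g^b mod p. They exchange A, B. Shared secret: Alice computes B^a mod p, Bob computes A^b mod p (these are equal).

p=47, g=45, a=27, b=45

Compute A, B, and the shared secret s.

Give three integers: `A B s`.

Answer: 31 23 44

Derivation:
A = 45^27 mod 47  (bits of 27 = 11011)
  bit 0 = 1: r = r^2 * 45 mod 47 = 1^2 * 45 = 1*45 = 45
  bit 1 = 1: r = r^2 * 45 mod 47 = 45^2 * 45 = 4*45 = 39
  bit 2 = 0: r = r^2 mod 47 = 39^2 = 17
  bit 3 = 1: r = r^2 * 45 mod 47 = 17^2 * 45 = 7*45 = 33
  bit 4 = 1: r = r^2 * 45 mod 47 = 33^2 * 45 = 8*45 = 31
  -> A = 31
B = 45^45 mod 47  (bits of 45 = 101101)
  bit 0 = 1: r = r^2 * 45 mod 47 = 1^2 * 45 = 1*45 = 45
  bit 1 = 0: r = r^2 mod 47 = 45^2 = 4
  bit 2 = 1: r = r^2 * 45 mod 47 = 4^2 * 45 = 16*45 = 15
  bit 3 = 1: r = r^2 * 45 mod 47 = 15^2 * 45 = 37*45 = 20
  bit 4 = 0: r = r^2 mod 47 = 20^2 = 24
  bit 5 = 1: r = r^2 * 45 mod 47 = 24^2 * 45 = 12*45 = 23
  -> B = 23
s = B^a = 23^27 mod 47  (bits of 27 = 11011)
  bit 0 = 1: r = r^2 * 23 mod 47 = 1^2 * 23 = 1*23 = 23
  bit 1 = 1: r = r^2 * 23 mod 47 = 23^2 * 23 = 12*23 = 41
  bit 2 = 0: r = r^2 mod 47 = 41^2 = 36
  bit 3 = 1: r = r^2 * 23 mod 47 = 36^2 * 23 = 27*23 = 10
  bit 4 = 1: r = r^2 * 23 mod 47 = 10^2 * 23 = 6*23 = 44
  -> s = B^a = 44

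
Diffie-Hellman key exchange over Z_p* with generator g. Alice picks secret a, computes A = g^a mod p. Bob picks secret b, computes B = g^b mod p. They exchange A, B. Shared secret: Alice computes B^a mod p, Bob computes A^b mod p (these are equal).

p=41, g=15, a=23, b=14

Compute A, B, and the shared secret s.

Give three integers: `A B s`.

Answer: 28 8 20

Derivation:
A = 15^23 mod 41  (bits of 23 = 10111)
  bit 0 = 1: r = r^2 * 15 mod 41 = 1^2 * 15 = 1*15 = 15
  bit 1 = 0: r = r^2 mod 41 = 15^2 = 20
  bit 2 = 1: r = r^2 * 15 mod 41 = 20^2 * 15 = 31*15 = 14
  bit 3 = 1: r = r^2 * 15 mod 41 = 14^2 * 15 = 32*15 = 29
  bit 4 = 1: r = r^2 * 15 mod 41 = 29^2 * 15 = 21*15 = 28
  -> A = 28
B = 15^14 mod 41  (bits of 14 = 1110)
  bit 0 = 1: r = r^2 * 15 mod 41 = 1^2 * 15 = 1*15 = 15
  bit 1 = 1: r = r^2 * 15 mod 41 = 15^2 * 15 = 20*15 = 13
  bit 2 = 1: r = r^2 * 15 mod 41 = 13^2 * 15 = 5*15 = 34
  bit 3 = 0: r = r^2 mod 41 = 34^2 = 8
  -> B = 8
s = B^a = 8^23 mod 41  (bits of 23 = 10111)
  bit 0 = 1: r = r^2 * 8 mod 41 = 1^2 * 8 = 1*8 = 8
  bit 1 = 0: r = r^2 mod 41 = 8^2 = 23
  bit 2 = 1: r = r^2 * 8 mod 41 = 23^2 * 8 = 37*8 = 9
  bit 3 = 1: r = r^2 * 8 mod 41 = 9^2 * 8 = 40*8 = 33
  bit 4 = 1: r = r^2 * 8 mod 41 = 33^2 * 8 = 23*8 = 20
  -> s = B^a = 20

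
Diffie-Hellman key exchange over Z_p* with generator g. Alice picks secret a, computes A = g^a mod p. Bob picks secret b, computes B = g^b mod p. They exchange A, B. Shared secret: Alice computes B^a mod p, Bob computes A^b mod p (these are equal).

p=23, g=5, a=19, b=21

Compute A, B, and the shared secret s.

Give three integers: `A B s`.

Answer: 7 14 10

Derivation:
A = 5^19 mod 23  (bits of 19 = 10011)
  bit 0 = 1: r = r^2 * 5 mod 23 = 1^2 * 5 = 1*5 = 5
  bit 1 = 0: r = r^2 mod 23 = 5^2 = 2
  bit 2 = 0: r = r^2 mod 23 = 2^2 = 4
  bit 3 = 1: r = r^2 * 5 mod 23 = 4^2 * 5 = 16*5 = 11
  bit 4 = 1: r = r^2 * 5 mod 23 = 11^2 * 5 = 6*5 = 7
  -> A = 7
B = 5^21 mod 23  (bits of 21 = 10101)
  bit 0 = 1: r = r^2 * 5 mod 23 = 1^2 * 5 = 1*5 = 5
  bit 1 = 0: r = r^2 mod 23 = 5^2 = 2
  bit 2 = 1: r = r^2 * 5 mod 23 = 2^2 * 5 = 4*5 = 20
  bit 3 = 0: r = r^2 mod 23 = 20^2 = 9
  bit 4 = 1: r = r^2 * 5 mod 23 = 9^2 * 5 = 12*5 = 14
  -> B = 14
s = B^a = 14^19 mod 23  (bits of 19 = 10011)
  bit 0 = 1: r = r^2 * 14 mod 23 = 1^2 * 14 = 1*14 = 14
  bit 1 = 0: r = r^2 mod 23 = 14^2 = 12
  bit 2 = 0: r = r^2 mod 23 = 12^2 = 6
  bit 3 = 1: r = r^2 * 14 mod 23 = 6^2 * 14 = 13*14 = 21
  bit 4 = 1: r = r^2 * 14 mod 23 = 21^2 * 14 = 4*14 = 10
  -> s = B^a = 10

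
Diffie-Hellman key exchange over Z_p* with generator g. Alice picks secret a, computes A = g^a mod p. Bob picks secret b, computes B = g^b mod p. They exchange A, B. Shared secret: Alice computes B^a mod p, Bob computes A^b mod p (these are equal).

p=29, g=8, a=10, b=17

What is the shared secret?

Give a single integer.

Answer: 6

Derivation:
A = 8^10 mod 29  (bits of 10 = 1010)
  bit 0 = 1: r = r^2 * 8 mod 29 = 1^2 * 8 = 1*8 = 8
  bit 1 = 0: r = r^2 mod 29 = 8^2 = 6
  bit 2 = 1: r = r^2 * 8 mod 29 = 6^2 * 8 = 7*8 = 27
  bit 3 = 0: r = r^2 mod 29 = 27^2 = 4
  -> A = 4
B = 8^17 mod 29  (bits of 17 = 10001)
  bit 0 = 1: r = r^2 * 8 mod 29 = 1^2 * 8 = 1*8 = 8
  bit 1 = 0: r = r^2 mod 29 = 8^2 = 6
  bit 2 = 0: r = r^2 mod 29 = 6^2 = 7
  bit 3 = 0: r = r^2 mod 29 = 7^2 = 20
  bit 4 = 1: r = r^2 * 8 mod 29 = 20^2 * 8 = 23*8 = 10
  -> B = 10
s = B^a = 10^10 mod 29  (bits of 10 = 1010)
  bit 0 = 1: r = r^2 * 10 mod 29 = 1^2 * 10 = 1*10 = 10
  bit 1 = 0: r = r^2 mod 29 = 10^2 = 13
  bit 2 = 1: r = r^2 * 10 mod 29 = 13^2 * 10 = 24*10 = 8
  bit 3 = 0: r = r^2 mod 29 = 8^2 = 6
  -> s = B^a = 6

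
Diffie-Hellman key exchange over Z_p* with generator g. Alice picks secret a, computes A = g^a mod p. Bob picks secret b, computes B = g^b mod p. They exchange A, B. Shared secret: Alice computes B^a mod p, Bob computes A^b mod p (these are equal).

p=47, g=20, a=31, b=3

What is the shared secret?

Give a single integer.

Answer: 20

Derivation:
A = 20^31 mod 47  (bits of 31 = 11111)
  bit 0 = 1: r = r^2 * 20 mod 47 = 1^2 * 20 = 1*20 = 20
  bit 1 = 1: r = r^2 * 20 mod 47 = 20^2 * 20 = 24*20 = 10
  bit 2 = 1: r = r^2 * 20 mod 47 = 10^2 * 20 = 6*20 = 26
  bit 3 = 1: r = r^2 * 20 mod 47 = 26^2 * 20 = 18*20 = 31
  bit 4 = 1: r = r^2 * 20 mod 47 = 31^2 * 20 = 21*20 = 44
  -> A = 44
B = 20^3 mod 47  (bits of 3 = 11)
  bit 0 = 1: r = r^2 * 20 mod 47 = 1^2 * 20 = 1*20 = 20
  bit 1 = 1: r = r^2 * 20 mod 47 = 20^2 * 20 = 24*20 = 10
  -> B = 10
s = B^a = 10^31 mod 47  (bits of 31 = 11111)
  bit 0 = 1: r = r^2 * 10 mod 47 = 1^2 * 10 = 1*10 = 10
  bit 1 = 1: r = r^2 * 10 mod 47 = 10^2 * 10 = 6*10 = 13
  bit 2 = 1: r = r^2 * 10 mod 47 = 13^2 * 10 = 28*10 = 45
  bit 3 = 1: r = r^2 * 10 mod 47 = 45^2 * 10 = 4*10 = 40
  bit 4 = 1: r = r^2 * 10 mod 47 = 40^2 * 10 = 2*10 = 20
  -> s = B^a = 20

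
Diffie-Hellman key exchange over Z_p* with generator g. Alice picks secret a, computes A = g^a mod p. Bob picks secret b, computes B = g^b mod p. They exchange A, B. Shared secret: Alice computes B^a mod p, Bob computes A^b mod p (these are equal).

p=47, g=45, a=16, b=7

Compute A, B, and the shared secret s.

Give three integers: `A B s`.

A = 45^16 mod 47  (bits of 16 = 10000)
  bit 0 = 1: r = r^2 * 45 mod 47 = 1^2 * 45 = 1*45 = 45
  bit 1 = 0: r = r^2 mod 47 = 45^2 = 4
  bit 2 = 0: r = r^2 mod 47 = 4^2 = 16
  bit 3 = 0: r = r^2 mod 47 = 16^2 = 21
  bit 4 = 0: r = r^2 mod 47 = 21^2 = 18
  -> A = 18
B = 45^7 mod 47  (bits of 7 = 111)
  bit 0 = 1: r = r^2 * 45 mod 47 = 1^2 * 45 = 1*45 = 45
  bit 1 = 1: r = r^2 * 45 mod 47 = 45^2 * 45 = 4*45 = 39
  bit 2 = 1: r = r^2 * 45 mod 47 = 39^2 * 45 = 17*45 = 13
  -> B = 13
s = B^a = 13^16 mod 47  (bits of 16 = 10000)
  bit 0 = 1: r = r^2 * 13 mod 47 = 1^2 * 13 = 1*13 = 13
  bit 1 = 0: r = r^2 mod 47 = 13^2 = 28
  bit 2 = 0: r = r^2 mod 47 = 28^2 = 32
  bit 3 = 0: r = r^2 mod 47 = 32^2 = 37
  bit 4 = 0: r = r^2 mod 47 = 37^2 = 6
  -> s = B^a = 6

Answer: 18 13 6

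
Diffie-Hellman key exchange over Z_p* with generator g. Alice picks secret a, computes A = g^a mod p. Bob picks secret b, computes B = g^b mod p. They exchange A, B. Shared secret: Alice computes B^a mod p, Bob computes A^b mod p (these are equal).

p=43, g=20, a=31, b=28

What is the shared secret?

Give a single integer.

A = 20^31 mod 43  (bits of 31 = 11111)
  bit 0 = 1: r = r^2 * 20 mod 43 = 1^2 * 20 = 1*20 = 20
  bit 1 = 1: r = r^2 * 20 mod 43 = 20^2 * 20 = 13*20 = 2
  bit 2 = 1: r = r^2 * 20 mod 43 = 2^2 * 20 = 4*20 = 37
  bit 3 = 1: r = r^2 * 20 mod 43 = 37^2 * 20 = 36*20 = 32
  bit 4 = 1: r = r^2 * 20 mod 43 = 32^2 * 20 = 35*20 = 12
  -> A = 12
B = 20^28 mod 43  (bits of 28 = 11100)
  bit 0 = 1: r = r^2 * 20 mod 43 = 1^2 * 20 = 1*20 = 20
  bit 1 = 1: r = r^2 * 20 mod 43 = 20^2 * 20 = 13*20 = 2
  bit 2 = 1: r = r^2 * 20 mod 43 = 2^2 * 20 = 4*20 = 37
  bit 3 = 0: r = r^2 mod 43 = 37^2 = 36
  bit 4 = 0: r = r^2 mod 43 = 36^2 = 6
  -> B = 6
s = B^a = 6^31 mod 43  (bits of 31 = 11111)
  bit 0 = 1: r = r^2 * 6 mod 43 = 1^2 * 6 = 1*6 = 6
  bit 1 = 1: r = r^2 * 6 mod 43 = 6^2 * 6 = 36*6 = 1
  bit 2 = 1: r = r^2 * 6 mod 43 = 1^2 * 6 = 1*6 = 6
  bit 3 = 1: r = r^2 * 6 mod 43 = 6^2 * 6 = 36*6 = 1
  bit 4 = 1: r = r^2 * 6 mod 43 = 1^2 * 6 = 1*6 = 6
  -> s = B^a = 6

Answer: 6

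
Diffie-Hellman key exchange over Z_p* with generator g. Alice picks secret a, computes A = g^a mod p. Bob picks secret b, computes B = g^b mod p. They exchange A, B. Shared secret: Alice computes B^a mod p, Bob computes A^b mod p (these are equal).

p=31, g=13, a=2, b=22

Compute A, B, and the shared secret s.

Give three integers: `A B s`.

Answer: 14 9 19

Derivation:
A = 13^2 mod 31  (bits of 2 = 10)
  bit 0 = 1: r = r^2 * 13 mod 31 = 1^2 * 13 = 1*13 = 13
  bit 1 = 0: r = r^2 mod 31 = 13^2 = 14
  -> A = 14
B = 13^22 mod 31  (bits of 22 = 10110)
  bit 0 = 1: r = r^2 * 13 mod 31 = 1^2 * 13 = 1*13 = 13
  bit 1 = 0: r = r^2 mod 31 = 13^2 = 14
  bit 2 = 1: r = r^2 * 13 mod 31 = 14^2 * 13 = 10*13 = 6
  bit 3 = 1: r = r^2 * 13 mod 31 = 6^2 * 13 = 5*13 = 3
  bit 4 = 0: r = r^2 mod 31 = 3^2 = 9
  -> B = 9
s = B^a = 9^2 mod 31  (bits of 2 = 10)
  bit 0 = 1: r = r^2 * 9 mod 31 = 1^2 * 9 = 1*9 = 9
  bit 1 = 0: r = r^2 mod 31 = 9^2 = 19
  -> s = B^a = 19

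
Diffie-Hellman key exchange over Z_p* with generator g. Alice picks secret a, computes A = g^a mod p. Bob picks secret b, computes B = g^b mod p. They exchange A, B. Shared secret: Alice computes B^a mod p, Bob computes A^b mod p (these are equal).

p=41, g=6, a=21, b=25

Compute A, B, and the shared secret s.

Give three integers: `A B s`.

Answer: 35 14 27

Derivation:
A = 6^21 mod 41  (bits of 21 = 10101)
  bit 0 = 1: r = r^2 * 6 mod 41 = 1^2 * 6 = 1*6 = 6
  bit 1 = 0: r = r^2 mod 41 = 6^2 = 36
  bit 2 = 1: r = r^2 * 6 mod 41 = 36^2 * 6 = 25*6 = 27
  bit 3 = 0: r = r^2 mod 41 = 27^2 = 32
  bit 4 = 1: r = r^2 * 6 mod 41 = 32^2 * 6 = 40*6 = 35
  -> A = 35
B = 6^25 mod 41  (bits of 25 = 11001)
  bit 0 = 1: r = r^2 * 6 mod 41 = 1^2 * 6 = 1*6 = 6
  bit 1 = 1: r = r^2 * 6 mod 41 = 6^2 * 6 = 36*6 = 11
  bit 2 = 0: r = r^2 mod 41 = 11^2 = 39
  bit 3 = 0: r = r^2 mod 41 = 39^2 = 4
  bit 4 = 1: r = r^2 * 6 mod 41 = 4^2 * 6 = 16*6 = 14
  -> B = 14
s = B^a = 14^21 mod 41  (bits of 21 = 10101)
  bit 0 = 1: r = r^2 * 14 mod 41 = 1^2 * 14 = 1*14 = 14
  bit 1 = 0: r = r^2 mod 41 = 14^2 = 32
  bit 2 = 1: r = r^2 * 14 mod 41 = 32^2 * 14 = 40*14 = 27
  bit 3 = 0: r = r^2 mod 41 = 27^2 = 32
  bit 4 = 1: r = r^2 * 14 mod 41 = 32^2 * 14 = 40*14 = 27
  -> s = B^a = 27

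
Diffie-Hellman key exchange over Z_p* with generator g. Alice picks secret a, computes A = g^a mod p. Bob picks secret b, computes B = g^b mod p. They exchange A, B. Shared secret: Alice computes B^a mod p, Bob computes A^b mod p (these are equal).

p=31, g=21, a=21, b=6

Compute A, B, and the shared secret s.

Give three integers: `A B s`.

A = 21^21 mod 31  (bits of 21 = 10101)
  bit 0 = 1: r = r^2 * 21 mod 31 = 1^2 * 21 = 1*21 = 21
  bit 1 = 0: r = r^2 mod 31 = 21^2 = 7
  bit 2 = 1: r = r^2 * 21 mod 31 = 7^2 * 21 = 18*21 = 6
  bit 3 = 0: r = r^2 mod 31 = 6^2 = 5
  bit 4 = 1: r = r^2 * 21 mod 31 = 5^2 * 21 = 25*21 = 29
  -> A = 29
B = 21^6 mod 31  (bits of 6 = 110)
  bit 0 = 1: r = r^2 * 21 mod 31 = 1^2 * 21 = 1*21 = 21
  bit 1 = 1: r = r^2 * 21 mod 31 = 21^2 * 21 = 7*21 = 23
  bit 2 = 0: r = r^2 mod 31 = 23^2 = 2
  -> B = 2
s = B^a = 2^21 mod 31  (bits of 21 = 10101)
  bit 0 = 1: r = r^2 * 2 mod 31 = 1^2 * 2 = 1*2 = 2
  bit 1 = 0: r = r^2 mod 31 = 2^2 = 4
  bit 2 = 1: r = r^2 * 2 mod 31 = 4^2 * 2 = 16*2 = 1
  bit 3 = 0: r = r^2 mod 31 = 1^2 = 1
  bit 4 = 1: r = r^2 * 2 mod 31 = 1^2 * 2 = 1*2 = 2
  -> s = B^a = 2

Answer: 29 2 2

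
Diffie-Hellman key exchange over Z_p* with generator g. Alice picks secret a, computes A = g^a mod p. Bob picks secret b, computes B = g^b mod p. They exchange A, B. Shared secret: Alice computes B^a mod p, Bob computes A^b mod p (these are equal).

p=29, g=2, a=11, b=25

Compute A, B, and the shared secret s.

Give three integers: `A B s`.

Answer: 18 11 10

Derivation:
A = 2^11 mod 29  (bits of 11 = 1011)
  bit 0 = 1: r = r^2 * 2 mod 29 = 1^2 * 2 = 1*2 = 2
  bit 1 = 0: r = r^2 mod 29 = 2^2 = 4
  bit 2 = 1: r = r^2 * 2 mod 29 = 4^2 * 2 = 16*2 = 3
  bit 3 = 1: r = r^2 * 2 mod 29 = 3^2 * 2 = 9*2 = 18
  -> A = 18
B = 2^25 mod 29  (bits of 25 = 11001)
  bit 0 = 1: r = r^2 * 2 mod 29 = 1^2 * 2 = 1*2 = 2
  bit 1 = 1: r = r^2 * 2 mod 29 = 2^2 * 2 = 4*2 = 8
  bit 2 = 0: r = r^2 mod 29 = 8^2 = 6
  bit 3 = 0: r = r^2 mod 29 = 6^2 = 7
  bit 4 = 1: r = r^2 * 2 mod 29 = 7^2 * 2 = 20*2 = 11
  -> B = 11
s = B^a = 11^11 mod 29  (bits of 11 = 1011)
  bit 0 = 1: r = r^2 * 11 mod 29 = 1^2 * 11 = 1*11 = 11
  bit 1 = 0: r = r^2 mod 29 = 11^2 = 5
  bit 2 = 1: r = r^2 * 11 mod 29 = 5^2 * 11 = 25*11 = 14
  bit 3 = 1: r = r^2 * 11 mod 29 = 14^2 * 11 = 22*11 = 10
  -> s = B^a = 10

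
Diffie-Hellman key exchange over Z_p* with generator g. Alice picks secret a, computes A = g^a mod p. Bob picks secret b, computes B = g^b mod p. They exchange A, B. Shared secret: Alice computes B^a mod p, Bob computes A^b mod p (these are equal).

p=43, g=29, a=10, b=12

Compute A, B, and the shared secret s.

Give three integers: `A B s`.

A = 29^10 mod 43  (bits of 10 = 1010)
  bit 0 = 1: r = r^2 * 29 mod 43 = 1^2 * 29 = 1*29 = 29
  bit 1 = 0: r = r^2 mod 43 = 29^2 = 24
  bit 2 = 1: r = r^2 * 29 mod 43 = 24^2 * 29 = 17*29 = 20
  bit 3 = 0: r = r^2 mod 43 = 20^2 = 13
  -> A = 13
B = 29^12 mod 43  (bits of 12 = 1100)
  bit 0 = 1: r = r^2 * 29 mod 43 = 1^2 * 29 = 1*29 = 29
  bit 1 = 1: r = r^2 * 29 mod 43 = 29^2 * 29 = 24*29 = 8
  bit 2 = 0: r = r^2 mod 43 = 8^2 = 21
  bit 3 = 0: r = r^2 mod 43 = 21^2 = 11
  -> B = 11
s = B^a = 11^10 mod 43  (bits of 10 = 1010)
  bit 0 = 1: r = r^2 * 11 mod 43 = 1^2 * 11 = 1*11 = 11
  bit 1 = 0: r = r^2 mod 43 = 11^2 = 35
  bit 2 = 1: r = r^2 * 11 mod 43 = 35^2 * 11 = 21*11 = 16
  bit 3 = 0: r = r^2 mod 43 = 16^2 = 41
  -> s = B^a = 41

Answer: 13 11 41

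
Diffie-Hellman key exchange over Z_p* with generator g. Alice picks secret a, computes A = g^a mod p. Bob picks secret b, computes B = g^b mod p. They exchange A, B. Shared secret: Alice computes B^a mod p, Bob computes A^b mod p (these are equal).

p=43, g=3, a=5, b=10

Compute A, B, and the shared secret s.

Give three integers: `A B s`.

Answer: 28 10 25

Derivation:
A = 3^5 mod 43  (bits of 5 = 101)
  bit 0 = 1: r = r^2 * 3 mod 43 = 1^2 * 3 = 1*3 = 3
  bit 1 = 0: r = r^2 mod 43 = 3^2 = 9
  bit 2 = 1: r = r^2 * 3 mod 43 = 9^2 * 3 = 38*3 = 28
  -> A = 28
B = 3^10 mod 43  (bits of 10 = 1010)
  bit 0 = 1: r = r^2 * 3 mod 43 = 1^2 * 3 = 1*3 = 3
  bit 1 = 0: r = r^2 mod 43 = 3^2 = 9
  bit 2 = 1: r = r^2 * 3 mod 43 = 9^2 * 3 = 38*3 = 28
  bit 3 = 0: r = r^2 mod 43 = 28^2 = 10
  -> B = 10
s = B^a = 10^5 mod 43  (bits of 5 = 101)
  bit 0 = 1: r = r^2 * 10 mod 43 = 1^2 * 10 = 1*10 = 10
  bit 1 = 0: r = r^2 mod 43 = 10^2 = 14
  bit 2 = 1: r = r^2 * 10 mod 43 = 14^2 * 10 = 24*10 = 25
  -> s = B^a = 25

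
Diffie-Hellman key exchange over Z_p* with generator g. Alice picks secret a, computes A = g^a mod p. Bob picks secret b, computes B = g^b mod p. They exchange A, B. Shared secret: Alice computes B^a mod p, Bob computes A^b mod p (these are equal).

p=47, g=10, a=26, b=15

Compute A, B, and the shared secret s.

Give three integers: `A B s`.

Answer: 34 40 14

Derivation:
A = 10^26 mod 47  (bits of 26 = 11010)
  bit 0 = 1: r = r^2 * 10 mod 47 = 1^2 * 10 = 1*10 = 10
  bit 1 = 1: r = r^2 * 10 mod 47 = 10^2 * 10 = 6*10 = 13
  bit 2 = 0: r = r^2 mod 47 = 13^2 = 28
  bit 3 = 1: r = r^2 * 10 mod 47 = 28^2 * 10 = 32*10 = 38
  bit 4 = 0: r = r^2 mod 47 = 38^2 = 34
  -> A = 34
B = 10^15 mod 47  (bits of 15 = 1111)
  bit 0 = 1: r = r^2 * 10 mod 47 = 1^2 * 10 = 1*10 = 10
  bit 1 = 1: r = r^2 * 10 mod 47 = 10^2 * 10 = 6*10 = 13
  bit 2 = 1: r = r^2 * 10 mod 47 = 13^2 * 10 = 28*10 = 45
  bit 3 = 1: r = r^2 * 10 mod 47 = 45^2 * 10 = 4*10 = 40
  -> B = 40
s = B^a = 40^26 mod 47  (bits of 26 = 11010)
  bit 0 = 1: r = r^2 * 40 mod 47 = 1^2 * 40 = 1*40 = 40
  bit 1 = 1: r = r^2 * 40 mod 47 = 40^2 * 40 = 2*40 = 33
  bit 2 = 0: r = r^2 mod 47 = 33^2 = 8
  bit 3 = 1: r = r^2 * 40 mod 47 = 8^2 * 40 = 17*40 = 22
  bit 4 = 0: r = r^2 mod 47 = 22^2 = 14
  -> s = B^a = 14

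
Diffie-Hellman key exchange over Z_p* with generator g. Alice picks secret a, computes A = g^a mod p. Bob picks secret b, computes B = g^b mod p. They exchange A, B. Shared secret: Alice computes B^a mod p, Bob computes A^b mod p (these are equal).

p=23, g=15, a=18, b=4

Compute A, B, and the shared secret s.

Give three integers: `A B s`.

A = 15^18 mod 23  (bits of 18 = 10010)
  bit 0 = 1: r = r^2 * 15 mod 23 = 1^2 * 15 = 1*15 = 15
  bit 1 = 0: r = r^2 mod 23 = 15^2 = 18
  bit 2 = 0: r = r^2 mod 23 = 18^2 = 2
  bit 3 = 1: r = r^2 * 15 mod 23 = 2^2 * 15 = 4*15 = 14
  bit 4 = 0: r = r^2 mod 23 = 14^2 = 12
  -> A = 12
B = 15^4 mod 23  (bits of 4 = 100)
  bit 0 = 1: r = r^2 * 15 mod 23 = 1^2 * 15 = 1*15 = 15
  bit 1 = 0: r = r^2 mod 23 = 15^2 = 18
  bit 2 = 0: r = r^2 mod 23 = 18^2 = 2
  -> B = 2
s = B^a = 2^18 mod 23  (bits of 18 = 10010)
  bit 0 = 1: r = r^2 * 2 mod 23 = 1^2 * 2 = 1*2 = 2
  bit 1 = 0: r = r^2 mod 23 = 2^2 = 4
  bit 2 = 0: r = r^2 mod 23 = 4^2 = 16
  bit 3 = 1: r = r^2 * 2 mod 23 = 16^2 * 2 = 3*2 = 6
  bit 4 = 0: r = r^2 mod 23 = 6^2 = 13
  -> s = B^a = 13

Answer: 12 2 13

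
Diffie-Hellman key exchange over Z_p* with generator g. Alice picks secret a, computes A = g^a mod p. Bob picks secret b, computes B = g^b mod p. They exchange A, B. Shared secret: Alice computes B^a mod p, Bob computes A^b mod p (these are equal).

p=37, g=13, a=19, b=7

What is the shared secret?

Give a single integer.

A = 13^19 mod 37  (bits of 19 = 10011)
  bit 0 = 1: r = r^2 * 13 mod 37 = 1^2 * 13 = 1*13 = 13
  bit 1 = 0: r = r^2 mod 37 = 13^2 = 21
  bit 2 = 0: r = r^2 mod 37 = 21^2 = 34
  bit 3 = 1: r = r^2 * 13 mod 37 = 34^2 * 13 = 9*13 = 6
  bit 4 = 1: r = r^2 * 13 mod 37 = 6^2 * 13 = 36*13 = 24
  -> A = 24
B = 13^7 mod 37  (bits of 7 = 111)
  bit 0 = 1: r = r^2 * 13 mod 37 = 1^2 * 13 = 1*13 = 13
  bit 1 = 1: r = r^2 * 13 mod 37 = 13^2 * 13 = 21*13 = 14
  bit 2 = 1: r = r^2 * 13 mod 37 = 14^2 * 13 = 11*13 = 32
  -> B = 32
s = B^a = 32^19 mod 37  (bits of 19 = 10011)
  bit 0 = 1: r = r^2 * 32 mod 37 = 1^2 * 32 = 1*32 = 32
  bit 1 = 0: r = r^2 mod 37 = 32^2 = 25
  bit 2 = 0: r = r^2 mod 37 = 25^2 = 33
  bit 3 = 1: r = r^2 * 32 mod 37 = 33^2 * 32 = 16*32 = 31
  bit 4 = 1: r = r^2 * 32 mod 37 = 31^2 * 32 = 36*32 = 5
  -> s = B^a = 5

Answer: 5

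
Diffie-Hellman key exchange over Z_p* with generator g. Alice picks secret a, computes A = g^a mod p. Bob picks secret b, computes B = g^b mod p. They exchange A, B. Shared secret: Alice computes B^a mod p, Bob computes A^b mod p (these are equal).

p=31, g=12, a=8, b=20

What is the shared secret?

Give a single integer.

Answer: 25

Derivation:
A = 12^8 mod 31  (bits of 8 = 1000)
  bit 0 = 1: r = r^2 * 12 mod 31 = 1^2 * 12 = 1*12 = 12
  bit 1 = 0: r = r^2 mod 31 = 12^2 = 20
  bit 2 = 0: r = r^2 mod 31 = 20^2 = 28
  bit 3 = 0: r = r^2 mod 31 = 28^2 = 9
  -> A = 9
B = 12^20 mod 31  (bits of 20 = 10100)
  bit 0 = 1: r = r^2 * 12 mod 31 = 1^2 * 12 = 1*12 = 12
  bit 1 = 0: r = r^2 mod 31 = 12^2 = 20
  bit 2 = 1: r = r^2 * 12 mod 31 = 20^2 * 12 = 28*12 = 26
  bit 3 = 0: r = r^2 mod 31 = 26^2 = 25
  bit 4 = 0: r = r^2 mod 31 = 25^2 = 5
  -> B = 5
s = B^a = 5^8 mod 31  (bits of 8 = 1000)
  bit 0 = 1: r = r^2 * 5 mod 31 = 1^2 * 5 = 1*5 = 5
  bit 1 = 0: r = r^2 mod 31 = 5^2 = 25
  bit 2 = 0: r = r^2 mod 31 = 25^2 = 5
  bit 3 = 0: r = r^2 mod 31 = 5^2 = 25
  -> s = B^a = 25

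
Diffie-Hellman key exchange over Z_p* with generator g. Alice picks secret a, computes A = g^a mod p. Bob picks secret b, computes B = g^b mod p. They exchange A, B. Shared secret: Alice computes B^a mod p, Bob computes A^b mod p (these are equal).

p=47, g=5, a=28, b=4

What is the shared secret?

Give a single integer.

Answer: 3

Derivation:
A = 5^28 mod 47  (bits of 28 = 11100)
  bit 0 = 1: r = r^2 * 5 mod 47 = 1^2 * 5 = 1*5 = 5
  bit 1 = 1: r = r^2 * 5 mod 47 = 5^2 * 5 = 25*5 = 31
  bit 2 = 1: r = r^2 * 5 mod 47 = 31^2 * 5 = 21*5 = 11
  bit 3 = 0: r = r^2 mod 47 = 11^2 = 27
  bit 4 = 0: r = r^2 mod 47 = 27^2 = 24
  -> A = 24
B = 5^4 mod 47  (bits of 4 = 100)
  bit 0 = 1: r = r^2 * 5 mod 47 = 1^2 * 5 = 1*5 = 5
  bit 1 = 0: r = r^2 mod 47 = 5^2 = 25
  bit 2 = 0: r = r^2 mod 47 = 25^2 = 14
  -> B = 14
s = B^a = 14^28 mod 47  (bits of 28 = 11100)
  bit 0 = 1: r = r^2 * 14 mod 47 = 1^2 * 14 = 1*14 = 14
  bit 1 = 1: r = r^2 * 14 mod 47 = 14^2 * 14 = 8*14 = 18
  bit 2 = 1: r = r^2 * 14 mod 47 = 18^2 * 14 = 42*14 = 24
  bit 3 = 0: r = r^2 mod 47 = 24^2 = 12
  bit 4 = 0: r = r^2 mod 47 = 12^2 = 3
  -> s = B^a = 3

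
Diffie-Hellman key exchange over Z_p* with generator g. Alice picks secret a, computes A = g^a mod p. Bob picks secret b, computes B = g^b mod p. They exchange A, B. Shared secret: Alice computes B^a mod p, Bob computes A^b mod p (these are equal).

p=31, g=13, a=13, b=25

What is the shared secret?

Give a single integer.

Answer: 26

Derivation:
A = 13^13 mod 31  (bits of 13 = 1101)
  bit 0 = 1: r = r^2 * 13 mod 31 = 1^2 * 13 = 1*13 = 13
  bit 1 = 1: r = r^2 * 13 mod 31 = 13^2 * 13 = 14*13 = 27
  bit 2 = 0: r = r^2 mod 31 = 27^2 = 16
  bit 3 = 1: r = r^2 * 13 mod 31 = 16^2 * 13 = 8*13 = 11
  -> A = 11
B = 13^25 mod 31  (bits of 25 = 11001)
  bit 0 = 1: r = r^2 * 13 mod 31 = 1^2 * 13 = 1*13 = 13
  bit 1 = 1: r = r^2 * 13 mod 31 = 13^2 * 13 = 14*13 = 27
  bit 2 = 0: r = r^2 mod 31 = 27^2 = 16
  bit 3 = 0: r = r^2 mod 31 = 16^2 = 8
  bit 4 = 1: r = r^2 * 13 mod 31 = 8^2 * 13 = 2*13 = 26
  -> B = 26
s = B^a = 26^13 mod 31  (bits of 13 = 1101)
  bit 0 = 1: r = r^2 * 26 mod 31 = 1^2 * 26 = 1*26 = 26
  bit 1 = 1: r = r^2 * 26 mod 31 = 26^2 * 26 = 25*26 = 30
  bit 2 = 0: r = r^2 mod 31 = 30^2 = 1
  bit 3 = 1: r = r^2 * 26 mod 31 = 1^2 * 26 = 1*26 = 26
  -> s = B^a = 26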